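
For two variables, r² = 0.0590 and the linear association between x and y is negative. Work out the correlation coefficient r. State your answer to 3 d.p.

|r| = √0.0590 = 0.243
The association is negative, so r = −0.243.

-0.243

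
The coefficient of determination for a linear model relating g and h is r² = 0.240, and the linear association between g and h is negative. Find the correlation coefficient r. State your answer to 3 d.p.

-0.490

|r| = √0.240 = 0.490
The association is negative, so r = −0.490.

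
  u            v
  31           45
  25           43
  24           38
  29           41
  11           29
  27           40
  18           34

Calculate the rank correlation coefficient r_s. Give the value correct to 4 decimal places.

0.8929

Rank u: 7, 4, 3, 6, 1, 5, 2
Rank v: 7, 6, 3, 5, 1, 4, 2
d = rank(u) − rank(v): 0, -2, 0, 1, 0, 1, 0; Σd² = 6
ρ = 1 − 6Σd² / [n(n²−1)] = 1 − 6×6 / (7×48) = 1 − 36/336 ≈ 0.8929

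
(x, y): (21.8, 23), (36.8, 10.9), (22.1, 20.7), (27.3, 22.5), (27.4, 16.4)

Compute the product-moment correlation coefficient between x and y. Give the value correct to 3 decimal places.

n = 5, Σx = 135.4, Σy = 93.5, Σx² = 3813.94, Σy² = 1851.51, Σxy = 2423.6
nΣxy − ΣxΣy = 12118 − 12659.9 = -541.9
nΣx² − (Σx)² = 19069.7 − 18333.16 = 736.54; nΣy² − (Σy)² = 9257.55 − 8742.25 = 515.3
r = -541.9 / √(736.54 × 515.3) = -541.9 / 616.0674 ≈ -0.880

-0.880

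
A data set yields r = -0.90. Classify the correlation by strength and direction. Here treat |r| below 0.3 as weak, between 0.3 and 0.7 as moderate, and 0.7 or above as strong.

r = -0.90 < 0 so the relationship is negative.
|r| = 0.90, which falls in the strong range.

strong negative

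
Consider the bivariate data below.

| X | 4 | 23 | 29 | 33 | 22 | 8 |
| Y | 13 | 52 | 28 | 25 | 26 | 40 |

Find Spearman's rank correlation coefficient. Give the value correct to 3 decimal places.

Rank X: 1, 4, 5, 6, 3, 2
Rank Y: 1, 6, 4, 2, 3, 5
d = rank(X) − rank(Y): 0, -2, 1, 4, 0, -3; Σd² = 30
ρ = 1 − 6Σd² / [n(n²−1)] = 1 − 6×30 / (6×35) = 1 − 180/210 ≈ 0.143

0.143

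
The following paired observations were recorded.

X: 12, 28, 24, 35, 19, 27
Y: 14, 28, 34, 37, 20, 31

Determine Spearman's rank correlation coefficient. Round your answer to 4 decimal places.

0.7714

Rank X: 1, 5, 3, 6, 2, 4
Rank Y: 1, 3, 5, 6, 2, 4
d = rank(X) − rank(Y): 0, 2, -2, 0, 0, 0; Σd² = 8
ρ = 1 − 6Σd² / [n(n²−1)] = 1 − 6×8 / (6×35) = 1 − 48/210 ≈ 0.7714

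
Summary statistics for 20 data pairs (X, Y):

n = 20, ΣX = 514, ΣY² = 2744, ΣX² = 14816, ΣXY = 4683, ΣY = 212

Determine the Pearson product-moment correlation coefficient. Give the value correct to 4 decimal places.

-0.8568

r = (nΣXY − ΣXΣY) / √[(nΣX² − (ΣX)²)(nΣY² − (ΣY)²)]
Numerator: 20×4683 − 514×212 = -15308
Denominator: √[(296320 − 264196)(54880 − 44944)] = √[32124 × 9936] = 17865.7232
r = -15308 / 17865.7232 ≈ -0.8568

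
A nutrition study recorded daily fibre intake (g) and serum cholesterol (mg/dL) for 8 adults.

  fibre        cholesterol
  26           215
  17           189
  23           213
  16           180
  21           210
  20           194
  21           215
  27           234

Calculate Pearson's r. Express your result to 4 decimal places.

n = 8, Σx = 171, Σy = 1650, Σx² = 3761, Σy² = 342432, Σxy = 35705
nΣxy − ΣxΣy = 285640 − 282150 = 3490
nΣx² − (Σx)² = 30088 − 29241 = 847; nΣy² − (Σy)² = 2739456 − 2722500 = 16956
r = 3490 / √(847 × 16956) = 3490 / 3789.6876 ≈ 0.9209

0.9209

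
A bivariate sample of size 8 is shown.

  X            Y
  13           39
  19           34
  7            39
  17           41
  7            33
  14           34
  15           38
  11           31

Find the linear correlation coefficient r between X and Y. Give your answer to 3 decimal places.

n = 8, ΣX = 103, ΣY = 289, ΣX² = 1459, ΣY² = 10529, ΣXY = 3741
nΣXY − ΣXΣY = 29928 − 29767 = 161
nΣX² − (ΣX)² = 11672 − 10609 = 1063; nΣY² − (ΣY)² = 84232 − 83521 = 711
r = 161 / √(1063 × 711) = 161 / 869.3636 ≈ 0.185

0.185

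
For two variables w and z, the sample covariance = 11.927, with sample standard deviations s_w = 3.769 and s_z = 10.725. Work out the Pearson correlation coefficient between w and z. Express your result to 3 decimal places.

r = Cov(w,z) / (s_w · s_z) = 11.927 / (3.769 × 10.725)
  = 11.927 / 40.4225 ≈ 0.295

0.295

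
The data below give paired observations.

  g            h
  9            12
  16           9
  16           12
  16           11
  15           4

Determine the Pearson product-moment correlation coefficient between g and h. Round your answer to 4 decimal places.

-0.2731

n = 5, Σg = 72, Σh = 48, Σg² = 1074, Σh² = 506, Σgh = 680
nΣgh − ΣgΣh = 3400 − 3456 = -56
nΣg² − (Σg)² = 5370 − 5184 = 186; nΣh² − (Σh)² = 2530 − 2304 = 226
r = -56 / √(186 × 226) = -56 / 205.0268 ≈ -0.2731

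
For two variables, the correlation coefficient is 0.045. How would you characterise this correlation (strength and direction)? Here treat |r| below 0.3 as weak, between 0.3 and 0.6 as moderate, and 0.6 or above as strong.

r = 0.045 > 0 so the relationship is positive.
|r| = 0.045, which falls in the weak range.

weak positive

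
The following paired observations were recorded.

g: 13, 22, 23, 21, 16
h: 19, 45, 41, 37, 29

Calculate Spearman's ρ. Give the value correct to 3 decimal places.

0.900

Rank g: 1, 4, 5, 3, 2
Rank h: 1, 5, 4, 3, 2
d = rank(g) − rank(h): 0, -1, 1, 0, 0; Σd² = 2
ρ = 1 − 6Σd² / [n(n²−1)] = 1 − 6×2 / (5×24) = 1 − 12/120 ≈ 0.900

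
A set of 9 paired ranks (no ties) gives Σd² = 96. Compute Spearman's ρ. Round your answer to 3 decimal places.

0.200

ρ = 1 − 6Σd² / [n(n²−1)] = 1 − 6×96 / (9×80)
  = 1 − 576/720 = 1 − 0.8000 ≈ 0.200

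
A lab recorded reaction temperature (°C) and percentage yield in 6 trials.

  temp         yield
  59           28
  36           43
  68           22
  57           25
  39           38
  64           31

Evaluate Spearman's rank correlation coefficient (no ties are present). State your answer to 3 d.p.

Rank temp: 4, 1, 6, 3, 2, 5
Rank yield: 3, 6, 1, 2, 5, 4
d = rank(temp) − rank(yield): 1, -5, 5, 1, -3, 1; Σd² = 62
ρ = 1 − 6Σd² / [n(n²−1)] = 1 − 6×62 / (6×35) = 1 − 372/210 ≈ -0.771

-0.771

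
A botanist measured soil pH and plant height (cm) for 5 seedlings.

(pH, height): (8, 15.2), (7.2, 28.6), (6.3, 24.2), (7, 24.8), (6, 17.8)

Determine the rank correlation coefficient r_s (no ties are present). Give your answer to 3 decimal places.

Rank pH: 5, 4, 2, 3, 1
Rank height: 1, 5, 3, 4, 2
d = rank(pH) − rank(height): 4, -1, -1, -1, -1; Σd² = 20
ρ = 1 − 6Σd² / [n(n²−1)] = 1 − 6×20 / (5×24) = 1 − 120/120 ≈ 0.000

0.000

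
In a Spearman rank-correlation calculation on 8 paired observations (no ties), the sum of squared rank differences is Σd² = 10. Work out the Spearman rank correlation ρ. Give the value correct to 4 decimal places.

0.8810

ρ = 1 − 6Σd² / [n(n²−1)] = 1 − 6×10 / (8×63)
  = 1 − 60/504 = 1 − 0.11905 ≈ 0.8810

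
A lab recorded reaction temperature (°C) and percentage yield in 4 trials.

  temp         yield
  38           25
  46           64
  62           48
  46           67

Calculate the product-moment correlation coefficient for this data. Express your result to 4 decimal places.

0.2754

n = 4, Σx = 192, Σy = 204, Σx² = 9520, Σy² = 11514, Σxy = 9952
nΣxy − ΣxΣy = 39808 − 39168 = 640
nΣx² − (Σx)² = 38080 − 36864 = 1216; nΣy² − (Σy)² = 46056 − 41616 = 4440
r = 640 / √(1216 × 4440) = 640 / 2323.5834 ≈ 0.2754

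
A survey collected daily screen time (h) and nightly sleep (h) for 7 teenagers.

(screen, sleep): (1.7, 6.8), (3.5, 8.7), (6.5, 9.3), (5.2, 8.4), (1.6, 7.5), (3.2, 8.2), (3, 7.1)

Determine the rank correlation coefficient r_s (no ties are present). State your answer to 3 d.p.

0.857

Rank screen: 2, 5, 7, 6, 1, 4, 3
Rank sleep: 1, 6, 7, 5, 3, 4, 2
d = rank(screen) − rank(sleep): 1, -1, 0, 1, -2, 0, 1; Σd² = 8
ρ = 1 − 6Σd² / [n(n²−1)] = 1 − 6×8 / (7×48) = 1 − 48/336 ≈ 0.857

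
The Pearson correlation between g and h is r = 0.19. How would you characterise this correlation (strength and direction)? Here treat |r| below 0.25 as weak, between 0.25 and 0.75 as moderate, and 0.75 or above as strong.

weak positive

r = 0.19 > 0 so the relationship is positive.
|r| = 0.19, which falls in the weak range.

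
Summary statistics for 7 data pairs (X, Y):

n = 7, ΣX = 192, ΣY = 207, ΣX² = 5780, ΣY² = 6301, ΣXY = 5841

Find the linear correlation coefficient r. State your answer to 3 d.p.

0.537

r = (nΣXY − ΣXΣY) / √[(nΣX² − (ΣX)²)(nΣY² − (ΣY)²)]
Numerator: 7×5841 − 192×207 = 1143
Denominator: √[(40460 − 36864)(44107 − 42849)] = √[3596 × 1258] = 2126.9151
r = 1143 / 2126.9151 ≈ 0.537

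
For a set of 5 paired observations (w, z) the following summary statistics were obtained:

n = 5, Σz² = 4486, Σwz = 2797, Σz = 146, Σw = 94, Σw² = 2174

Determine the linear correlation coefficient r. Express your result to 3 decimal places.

0.173

r = (nΣwz − ΣwΣz) / √[(nΣw² − (Σw)²)(nΣz² − (Σz)²)]
Numerator: 5×2797 − 94×146 = 261
Denominator: √[(10870 − 8836)(22430 − 21316)] = √[2034 × 1114] = 1505.2827
r = 261 / 1505.2827 ≈ 0.173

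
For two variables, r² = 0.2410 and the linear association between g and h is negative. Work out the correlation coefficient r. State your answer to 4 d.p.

|r| = √0.2410 = 0.4909
The association is negative, so r = −0.4909.

-0.4909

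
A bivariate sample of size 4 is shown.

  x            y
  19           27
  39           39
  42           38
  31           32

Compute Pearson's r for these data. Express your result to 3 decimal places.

n = 4, Σx = 131, Σy = 136, Σx² = 4607, Σy² = 4718, Σxy = 4622
nΣxy − ΣxΣy = 18488 − 17816 = 672
nΣx² − (Σx)² = 18428 − 17161 = 1267; nΣy² − (Σy)² = 18872 − 18496 = 376
r = 672 / √(1267 × 376) = 672 / 690.2116 ≈ 0.974

0.974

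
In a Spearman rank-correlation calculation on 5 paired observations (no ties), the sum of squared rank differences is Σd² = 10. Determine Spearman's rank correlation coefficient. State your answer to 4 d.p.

ρ = 1 − 6Σd² / [n(n²−1)] = 1 − 6×10 / (5×24)
  = 1 − 60/120 = 1 − 0.50000 ≈ 0.5000

0.5000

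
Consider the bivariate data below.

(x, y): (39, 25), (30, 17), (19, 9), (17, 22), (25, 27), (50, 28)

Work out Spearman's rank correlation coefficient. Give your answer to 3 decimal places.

Rank x: 5, 4, 2, 1, 3, 6
Rank y: 4, 2, 1, 3, 5, 6
d = rank(x) − rank(y): 1, 2, 1, -2, -2, 0; Σd² = 14
ρ = 1 − 6Σd² / [n(n²−1)] = 1 − 6×14 / (6×35) = 1 − 84/210 ≈ 0.600

0.600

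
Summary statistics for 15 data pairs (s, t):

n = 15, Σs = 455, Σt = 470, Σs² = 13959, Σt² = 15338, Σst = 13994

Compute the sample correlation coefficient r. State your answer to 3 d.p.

-0.847

r = (nΣst − ΣsΣt) / √[(nΣs² − (Σs)²)(nΣt² − (Σt)²)]
Numerator: 15×13994 − 455×470 = -3940
Denominator: √[(209385 − 207025)(230070 − 220900)] = √[2360 × 9170] = 4652.0103
r = -3940 / 4652.0103 ≈ -0.847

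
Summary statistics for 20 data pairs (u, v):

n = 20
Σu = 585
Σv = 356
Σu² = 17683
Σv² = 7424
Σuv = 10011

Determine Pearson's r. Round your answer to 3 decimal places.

r = (nΣuv − ΣuΣv) / √[(nΣu² − (Σu)²)(nΣv² − (Σv)²)]
Numerator: 20×10011 − 585×356 = -8040
Denominator: √[(353660 − 342225)(148480 − 126736)] = √[11435 × 21744] = 15768.4064
r = -8040 / 15768.4064 ≈ -0.510

-0.510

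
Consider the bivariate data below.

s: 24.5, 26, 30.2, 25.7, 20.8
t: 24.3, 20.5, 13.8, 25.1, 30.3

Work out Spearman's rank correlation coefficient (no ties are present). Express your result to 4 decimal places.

-0.9000

Rank s: 2, 4, 5, 3, 1
Rank t: 3, 2, 1, 4, 5
d = rank(s) − rank(t): -1, 2, 4, -1, -4; Σd² = 38
ρ = 1 − 6Σd² / [n(n²−1)] = 1 − 6×38 / (5×24) = 1 − 228/120 ≈ -0.9000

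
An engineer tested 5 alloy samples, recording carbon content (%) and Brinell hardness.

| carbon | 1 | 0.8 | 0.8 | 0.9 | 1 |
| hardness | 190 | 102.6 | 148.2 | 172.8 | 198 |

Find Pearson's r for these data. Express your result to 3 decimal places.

n = 5, Σx = 4.5, Σy = 811.6, Σx² = 4.09, Σy² = 137653.84, Σxy = 744.16
nΣxy − ΣxΣy = 3720.8 − 3652.2 = 68.6
nΣx² − (Σx)² = 20.45 − 20.25 = 0.2; nΣy² − (Σy)² = 688269.2 − 658694.56 = 29574.64
r = 68.6 / √(0.2 × 29574.64) = 68.6 / 76.9086 ≈ 0.892

0.892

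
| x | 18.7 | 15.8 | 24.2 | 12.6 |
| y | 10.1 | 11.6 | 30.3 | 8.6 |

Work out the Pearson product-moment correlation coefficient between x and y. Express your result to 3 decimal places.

n = 4, Σx = 71.3, Σy = 60.6, Σx² = 1343.73, Σy² = 1228.62, Σxy = 1213.77
nΣxy − ΣxΣy = 4855.08 − 4320.78 = 534.3
nΣx² − (Σx)² = 5374.92 − 5083.69 = 291.23; nΣy² − (Σy)² = 4914.48 − 3672.36 = 1242.12
r = 534.3 / √(291.23 × 1242.12) = 534.3 / 601.4504 ≈ 0.888

0.888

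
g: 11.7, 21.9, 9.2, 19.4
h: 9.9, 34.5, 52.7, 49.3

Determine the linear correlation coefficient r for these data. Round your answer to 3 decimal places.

n = 4, Σg = 62.2, Σh = 146.4, Σg² = 1077.5, Σh² = 6496.04, Σgh = 2312.64
nΣgh − ΣgΣh = 9250.56 − 9106.08 = 144.48
nΣg² − (Σg)² = 4310 − 3868.84 = 441.16; nΣh² − (Σh)² = 25984.16 − 21432.96 = 4551.2
r = 144.48 / √(441.16 × 4551.2) = 144.48 / 1416.9712 ≈ 0.102

0.102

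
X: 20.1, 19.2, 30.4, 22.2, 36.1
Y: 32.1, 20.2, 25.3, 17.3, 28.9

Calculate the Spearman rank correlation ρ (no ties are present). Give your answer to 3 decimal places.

Rank X: 2, 1, 4, 3, 5
Rank Y: 5, 2, 3, 1, 4
d = rank(X) − rank(Y): -3, -1, 1, 2, 1; Σd² = 16
ρ = 1 − 6Σd² / [n(n²−1)] = 1 − 6×16 / (5×24) = 1 − 96/120 ≈ 0.200

0.200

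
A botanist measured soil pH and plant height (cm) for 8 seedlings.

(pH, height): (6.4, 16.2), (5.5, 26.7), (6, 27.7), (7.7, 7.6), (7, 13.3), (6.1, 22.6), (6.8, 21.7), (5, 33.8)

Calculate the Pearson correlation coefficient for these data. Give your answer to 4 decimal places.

n = 8, Σx = 50.5, Σy = 169.6, Σx² = 323.95, Σy² = 4101.36, Σxy = 1022.77
nΣxy − ΣxΣy = 8182.16 − 8564.8 = -382.64
nΣx² − (Σx)² = 2591.6 − 2550.25 = 41.35; nΣy² − (Σy)² = 32810.88 − 28764.16 = 4046.72
r = -382.64 / √(41.35 × 4046.72) = -382.64 / 409.0622 ≈ -0.9354

-0.9354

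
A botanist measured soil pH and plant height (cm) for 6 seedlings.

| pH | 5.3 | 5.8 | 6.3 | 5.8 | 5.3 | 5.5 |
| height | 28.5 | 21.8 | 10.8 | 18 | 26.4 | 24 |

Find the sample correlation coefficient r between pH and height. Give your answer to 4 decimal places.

-0.9749

n = 6, Σx = 34, Σy = 129.5, Σx² = 193.4, Σy² = 3001.09, Σxy = 721.85
nΣxy − ΣxΣy = 4331.1 − 4403 = -71.9
nΣx² − (Σx)² = 1160.4 − 1156 = 4.4; nΣy² − (Σy)² = 18006.54 − 16770.25 = 1236.29
r = -71.9 / √(4.4 × 1236.29) = -71.9 / 73.7542 ≈ -0.9749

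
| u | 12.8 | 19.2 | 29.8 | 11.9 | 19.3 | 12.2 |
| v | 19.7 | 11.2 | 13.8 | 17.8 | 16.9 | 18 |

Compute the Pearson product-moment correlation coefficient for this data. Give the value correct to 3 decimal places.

n = 6, Σu = 105.2, Σv = 97.4, Σu² = 2083.46, Σv² = 1630.42, Σuv = 1636.03
nΣuv − ΣuΣv = 9816.18 − 10246.48 = -430.3
nΣu² − (Σu)² = 12500.76 − 11067.04 = 1433.72; nΣv² − (Σv)² = 9782.52 − 9486.76 = 295.76
r = -430.3 / √(1433.72 × 295.76) = -430.3 / 651.1813 ≈ -0.661

-0.661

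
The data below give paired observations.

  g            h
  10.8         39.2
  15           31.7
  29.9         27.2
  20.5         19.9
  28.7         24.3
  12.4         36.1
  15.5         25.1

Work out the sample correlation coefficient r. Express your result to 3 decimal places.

n = 7, Σg = 132.8, Σh = 203.5, Σg² = 2873.6, Σh² = 6201.09, Σgh = 3654.19
nΣgh − ΣgΣh = 25579.33 − 27024.8 = -1445.47
nΣg² − (Σg)² = 20115.2 − 17635.84 = 2479.36; nΣh² − (Σh)² = 43407.63 − 41412.25 = 1995.38
r = -1445.47 / √(2479.36 × 1995.38) = -1445.47 / 2224.2449 ≈ -0.650

-0.650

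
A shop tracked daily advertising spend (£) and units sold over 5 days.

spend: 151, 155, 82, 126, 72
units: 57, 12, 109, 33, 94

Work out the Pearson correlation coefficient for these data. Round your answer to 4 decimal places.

n = 5, Σx = 586, Σy = 305, Σx² = 74610, Σy² = 25199, Σxy = 30331
nΣxy − ΣxΣy = 151655 − 178730 = -27075
nΣx² − (Σx)² = 373050 − 343396 = 29654; nΣy² − (Σy)² = 125995 − 93025 = 32970
r = -27075 / √(29654 × 32970) = -27075 / 31268.0729 ≈ -0.8659

-0.8659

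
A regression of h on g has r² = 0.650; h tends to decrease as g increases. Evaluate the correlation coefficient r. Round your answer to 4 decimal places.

|r| = √0.650 = 0.8062
The association is negative, so r = −0.8062.

-0.8062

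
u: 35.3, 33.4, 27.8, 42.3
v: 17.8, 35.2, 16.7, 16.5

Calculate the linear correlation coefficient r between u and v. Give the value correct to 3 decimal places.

-0.152

n = 4, Σu = 138.8, Σv = 86.2, Σu² = 4923.78, Σv² = 2107.02, Σuv = 2966.23
nΣuv − ΣuΣv = 11864.92 − 11964.56 = -99.64
nΣu² − (Σu)² = 19695.12 − 19265.44 = 429.68; nΣv² − (Σv)² = 8428.08 − 7430.44 = 997.64
r = -99.64 / √(429.68 × 997.64) = -99.64 / 654.7259 ≈ -0.152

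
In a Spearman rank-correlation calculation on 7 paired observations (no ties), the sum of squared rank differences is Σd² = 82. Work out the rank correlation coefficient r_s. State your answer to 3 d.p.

ρ = 1 − 6Σd² / [n(n²−1)] = 1 − 6×82 / (7×48)
  = 1 − 492/336 = 1 − 1.4643 ≈ -0.464

-0.464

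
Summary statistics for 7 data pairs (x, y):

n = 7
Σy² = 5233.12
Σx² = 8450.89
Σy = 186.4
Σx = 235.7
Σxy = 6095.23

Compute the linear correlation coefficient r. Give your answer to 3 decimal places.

-0.486

r = (nΣxy − ΣxΣy) / √[(nΣx² − (Σx)²)(nΣy² − (Σy)²)]
Numerator: 7×6095.23 − 235.7×186.4 = -1267.87
Denominator: √[(59156.23 − 55554.49)(36631.84 − 34744.96)] = √[3601.74 × 1886.88] = 2606.9237
r = -1267.87 / 2606.9237 ≈ -0.486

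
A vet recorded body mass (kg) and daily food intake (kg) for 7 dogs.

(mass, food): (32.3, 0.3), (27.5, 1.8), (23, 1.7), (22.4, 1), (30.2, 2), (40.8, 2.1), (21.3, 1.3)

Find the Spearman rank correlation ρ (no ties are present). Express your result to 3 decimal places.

Rank mass: 6, 4, 3, 2, 5, 7, 1
Rank food: 1, 5, 4, 2, 6, 7, 3
d = rank(mass) − rank(food): 5, -1, -1, 0, -1, 0, -2; Σd² = 32
ρ = 1 − 6Σd² / [n(n²−1)] = 1 − 6×32 / (7×48) = 1 − 192/336 ≈ 0.429

0.429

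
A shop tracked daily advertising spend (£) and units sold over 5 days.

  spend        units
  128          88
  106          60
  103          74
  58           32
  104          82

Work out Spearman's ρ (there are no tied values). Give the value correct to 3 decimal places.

0.700

Rank spend: 5, 4, 2, 1, 3
Rank units: 5, 2, 3, 1, 4
d = rank(spend) − rank(units): 0, 2, -1, 0, -1; Σd² = 6
ρ = 1 − 6Σd² / [n(n²−1)] = 1 − 6×6 / (5×24) = 1 − 36/120 ≈ 0.700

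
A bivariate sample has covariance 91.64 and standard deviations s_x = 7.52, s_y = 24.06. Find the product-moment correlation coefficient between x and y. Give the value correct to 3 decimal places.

r = Cov(x,y) / (s_x · s_y) = 91.64 / (7.52 × 24.06)
  = 91.64 / 180.9312 ≈ 0.506

0.506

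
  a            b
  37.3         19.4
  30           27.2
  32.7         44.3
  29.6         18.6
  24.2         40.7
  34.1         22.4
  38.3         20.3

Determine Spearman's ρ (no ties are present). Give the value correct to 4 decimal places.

Rank a: 6, 3, 4, 2, 1, 5, 7
Rank b: 2, 5, 7, 1, 6, 4, 3
d = rank(a) − rank(b): 4, -2, -3, 1, -5, 1, 4; Σd² = 72
ρ = 1 − 6Σd² / [n(n²−1)] = 1 − 6×72 / (7×48) = 1 − 432/336 ≈ -0.2857

-0.2857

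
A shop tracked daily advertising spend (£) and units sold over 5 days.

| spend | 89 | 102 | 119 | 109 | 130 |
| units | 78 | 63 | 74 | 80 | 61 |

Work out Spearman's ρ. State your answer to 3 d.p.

Rank spend: 1, 2, 4, 3, 5
Rank units: 4, 2, 3, 5, 1
d = rank(spend) − rank(units): -3, 0, 1, -2, 4; Σd² = 30
ρ = 1 − 6Σd² / [n(n²−1)] = 1 − 6×30 / (5×24) = 1 − 180/120 ≈ -0.500

-0.500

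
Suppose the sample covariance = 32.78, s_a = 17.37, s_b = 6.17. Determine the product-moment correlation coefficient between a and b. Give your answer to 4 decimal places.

r = Cov(a,b) / (s_a · s_b) = 32.78 / (17.37 × 6.17)
  = 32.78 / 107.1729 ≈ 0.3059

0.3059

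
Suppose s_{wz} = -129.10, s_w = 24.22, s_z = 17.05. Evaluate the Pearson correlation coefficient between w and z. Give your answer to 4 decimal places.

-0.3126

r = Cov(w,z) / (s_w · s_z) = -129.10 / (24.22 × 17.05)
  = -129.10 / 412.9510 ≈ -0.3126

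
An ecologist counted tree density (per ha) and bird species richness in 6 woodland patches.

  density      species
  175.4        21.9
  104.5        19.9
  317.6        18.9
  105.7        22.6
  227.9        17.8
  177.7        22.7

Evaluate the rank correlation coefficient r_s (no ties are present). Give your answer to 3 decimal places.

-0.429

Rank density: 3, 1, 6, 2, 5, 4
Rank species: 4, 3, 2, 5, 1, 6
d = rank(density) − rank(species): -1, -2, 4, -3, 4, -2; Σd² = 50
ρ = 1 − 6Σd² / [n(n²−1)] = 1 − 6×50 / (6×35) = 1 − 300/210 ≈ -0.429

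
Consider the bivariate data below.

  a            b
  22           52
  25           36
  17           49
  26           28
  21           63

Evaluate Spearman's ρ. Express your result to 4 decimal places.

-0.7000

Rank a: 3, 4, 1, 5, 2
Rank b: 4, 2, 3, 1, 5
d = rank(a) − rank(b): -1, 2, -2, 4, -3; Σd² = 34
ρ = 1 − 6Σd² / [n(n²−1)] = 1 − 6×34 / (5×24) = 1 − 204/120 ≈ -0.7000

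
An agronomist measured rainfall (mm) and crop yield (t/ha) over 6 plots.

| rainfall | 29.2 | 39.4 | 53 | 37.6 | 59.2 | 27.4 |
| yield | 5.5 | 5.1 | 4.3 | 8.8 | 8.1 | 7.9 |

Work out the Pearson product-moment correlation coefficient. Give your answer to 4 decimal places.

n = 6, Σx = 245.8, Σy = 39.7, Σx² = 10883.16, Σy² = 280.21, Σxy = 1616.3
nΣxy − ΣxΣy = 9697.8 − 9758.26 = -60.46
nΣx² − (Σx)² = 65298.96 − 60417.64 = 4881.32; nΣy² − (Σy)² = 1681.26 − 1576.09 = 105.17
r = -60.46 / √(4881.32 × 105.17) = -60.46 / 716.4973 ≈ -0.0844

-0.0844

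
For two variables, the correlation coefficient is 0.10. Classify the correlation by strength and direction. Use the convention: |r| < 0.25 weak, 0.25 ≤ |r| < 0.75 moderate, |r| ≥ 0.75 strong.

r = 0.10 > 0 so the relationship is positive.
|r| = 0.10, which falls in the weak range.

weak positive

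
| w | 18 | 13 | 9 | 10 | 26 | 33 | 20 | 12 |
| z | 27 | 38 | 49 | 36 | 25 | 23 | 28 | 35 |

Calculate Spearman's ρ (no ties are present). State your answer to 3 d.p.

Rank w: 5, 4, 1, 2, 7, 8, 6, 3
Rank z: 3, 7, 8, 6, 2, 1, 4, 5
d = rank(w) − rank(z): 2, -3, -7, -4, 5, 7, 2, -2; Σd² = 160
ρ = 1 − 6Σd² / [n(n²−1)] = 1 − 6×160 / (8×63) = 1 − 960/504 ≈ -0.905

-0.905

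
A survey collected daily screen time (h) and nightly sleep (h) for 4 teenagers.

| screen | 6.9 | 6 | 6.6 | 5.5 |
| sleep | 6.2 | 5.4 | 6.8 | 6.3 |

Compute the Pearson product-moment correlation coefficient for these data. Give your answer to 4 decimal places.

0.3086

n = 4, Σx = 25, Σy = 24.7, Σx² = 157.42, Σy² = 153.53, Σxy = 154.71
nΣxy − ΣxΣy = 618.84 − 617.5 = 1.34
nΣx² − (Σx)² = 629.68 − 625 = 4.68; nΣy² − (Σy)² = 614.12 − 610.09 = 4.03
r = 1.34 / √(4.68 × 4.03) = 1.34 / 4.3429 ≈ 0.3086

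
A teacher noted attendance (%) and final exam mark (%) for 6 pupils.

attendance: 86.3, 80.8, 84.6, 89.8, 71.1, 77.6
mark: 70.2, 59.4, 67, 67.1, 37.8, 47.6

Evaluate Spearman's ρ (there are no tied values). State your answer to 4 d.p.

0.9429

Rank attendance: 5, 3, 4, 6, 1, 2
Rank mark: 6, 3, 4, 5, 1, 2
d = rank(attendance) − rank(mark): -1, 0, 0, 1, 0, 0; Σd² = 2
ρ = 1 − 6Σd² / [n(n²−1)] = 1 − 6×2 / (6×35) = 1 − 12/210 ≈ 0.9429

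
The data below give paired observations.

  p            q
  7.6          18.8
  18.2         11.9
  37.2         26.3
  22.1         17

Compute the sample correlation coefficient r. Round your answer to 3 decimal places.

0.634

n = 4, Σp = 85.1, Σq = 74, Σp² = 2261.25, Σq² = 1475.74, Σpq = 1713.52
nΣpq − ΣpΣq = 6854.08 − 6297.4 = 556.68
nΣp² − (Σp)² = 9045 − 7242.01 = 1802.99; nΣq² − (Σq)² = 5902.96 − 5476 = 426.96
r = 556.68 / √(1802.99 × 426.96) = 556.68 / 877.3851 ≈ 0.634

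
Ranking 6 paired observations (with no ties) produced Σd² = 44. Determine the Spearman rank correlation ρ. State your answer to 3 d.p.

-0.257

ρ = 1 − 6Σd² / [n(n²−1)] = 1 − 6×44 / (6×35)
  = 1 − 264/210 = 1 − 1.2571 ≈ -0.257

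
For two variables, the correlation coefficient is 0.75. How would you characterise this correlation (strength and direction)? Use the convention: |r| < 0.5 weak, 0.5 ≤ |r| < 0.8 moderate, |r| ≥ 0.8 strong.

r = 0.75 > 0 so the relationship is positive.
|r| = 0.75, which falls in the moderate range.

moderate positive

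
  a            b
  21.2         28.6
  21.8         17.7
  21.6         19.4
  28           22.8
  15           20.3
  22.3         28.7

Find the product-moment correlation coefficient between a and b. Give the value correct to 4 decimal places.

n = 6, Σa = 129.9, Σb = 137.5, Σa² = 2897.53, Σb² = 3263.23, Σab = 2994.13
nΣab − ΣaΣb = 17964.78 − 17861.25 = 103.53
nΣa² − (Σa)² = 17385.18 − 16874.01 = 511.17; nΣb² − (Σb)² = 19579.38 − 18906.25 = 673.13
r = 103.53 / √(511.17 × 673.13) = 103.53 / 586.5866 ≈ 0.1765

0.1765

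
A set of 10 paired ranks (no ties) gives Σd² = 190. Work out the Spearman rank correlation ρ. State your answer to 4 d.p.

-0.1515

ρ = 1 − 6Σd² / [n(n²−1)] = 1 − 6×190 / (10×99)
  = 1 − 1140/990 = 1 − 1.15152 ≈ -0.1515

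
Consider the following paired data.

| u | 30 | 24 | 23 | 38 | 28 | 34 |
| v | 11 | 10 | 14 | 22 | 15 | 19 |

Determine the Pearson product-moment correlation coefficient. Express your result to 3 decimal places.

n = 6, Σu = 177, Σv = 91, Σu² = 5389, Σv² = 1487, Σuv = 2794
nΣuv − ΣuΣv = 16764 − 16107 = 657
nΣu² − (Σu)² = 32334 − 31329 = 1005; nΣv² − (Σv)² = 8922 − 8281 = 641
r = 657 / √(1005 × 641) = 657 / 802.6238 ≈ 0.819

0.819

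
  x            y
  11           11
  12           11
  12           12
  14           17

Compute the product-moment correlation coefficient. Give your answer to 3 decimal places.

0.945

n = 4, Σx = 49, Σy = 51, Σx² = 605, Σy² = 675, Σxy = 635
nΣxy − ΣxΣy = 2540 − 2499 = 41
nΣx² − (Σx)² = 2420 − 2401 = 19; nΣy² − (Σy)² = 2700 − 2601 = 99
r = 41 / √(19 × 99) = 41 / 43.3705 ≈ 0.945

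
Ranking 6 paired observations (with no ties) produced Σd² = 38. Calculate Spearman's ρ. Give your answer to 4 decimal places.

-0.0857

ρ = 1 − 6Σd² / [n(n²−1)] = 1 − 6×38 / (6×35)
  = 1 − 228/210 = 1 − 1.08571 ≈ -0.0857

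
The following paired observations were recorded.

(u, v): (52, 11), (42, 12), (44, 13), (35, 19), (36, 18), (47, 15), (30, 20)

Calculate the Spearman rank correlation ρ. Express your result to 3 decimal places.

-0.857

Rank u: 7, 4, 5, 2, 3, 6, 1
Rank v: 1, 2, 3, 6, 5, 4, 7
d = rank(u) − rank(v): 6, 2, 2, -4, -2, 2, -6; Σd² = 104
ρ = 1 − 6Σd² / [n(n²−1)] = 1 − 6×104 / (7×48) = 1 − 624/336 ≈ -0.857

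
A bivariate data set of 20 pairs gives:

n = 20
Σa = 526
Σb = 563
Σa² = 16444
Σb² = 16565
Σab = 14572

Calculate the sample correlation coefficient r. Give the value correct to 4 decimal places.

r = (nΣab − ΣaΣb) / √[(nΣa² − (Σa)²)(nΣb² − (Σb)²)]
Numerator: 20×14572 − 526×563 = -4698
Denominator: √[(328880 − 276676)(331300 − 316969)] = √[52204 × 14331] = 27352.0662
r = -4698 / 27352.0662 ≈ -0.1718

-0.1718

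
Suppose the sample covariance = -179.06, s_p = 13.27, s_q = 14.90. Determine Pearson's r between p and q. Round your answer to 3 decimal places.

-0.906

r = Cov(p,q) / (s_p · s_q) = -179.06 / (13.27 × 14.90)
  = -179.06 / 197.7230 ≈ -0.906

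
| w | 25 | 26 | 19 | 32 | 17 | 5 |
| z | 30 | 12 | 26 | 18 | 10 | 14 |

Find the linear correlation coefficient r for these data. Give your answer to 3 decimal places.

0.262

n = 6, Σw = 124, Σz = 110, Σw² = 3000, Σz² = 2340, Σwz = 2372
nΣwz − ΣwΣz = 14232 − 13640 = 592
nΣw² − (Σw)² = 18000 − 15376 = 2624; nΣz² − (Σz)² = 14040 − 12100 = 1940
r = 592 / √(2624 × 1940) = 592 / 2256.2269 ≈ 0.262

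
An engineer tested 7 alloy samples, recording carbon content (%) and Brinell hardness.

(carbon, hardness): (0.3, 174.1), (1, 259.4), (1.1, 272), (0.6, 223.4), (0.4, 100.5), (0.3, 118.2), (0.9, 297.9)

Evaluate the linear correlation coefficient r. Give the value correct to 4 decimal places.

n = 7, Σx = 4.6, Σy = 1445.5, Σx² = 3.72, Σy² = 334306.63, Σxy = 1088.64
nΣxy − ΣxΣy = 7620.48 − 6649.3 = 971.18
nΣx² − (Σx)² = 26.04 − 21.16 = 4.88; nΣy² − (Σy)² = 2340146.41 − 2089470.25 = 250676.16
r = 971.18 / √(4.88 × 250676.16) = 971.18 / 1106.0288 ≈ 0.8781

0.8781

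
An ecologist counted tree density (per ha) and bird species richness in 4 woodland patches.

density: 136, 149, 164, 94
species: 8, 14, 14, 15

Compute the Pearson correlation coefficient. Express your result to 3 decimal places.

-0.150

n = 4, Σx = 543, Σy = 51, Σx² = 76429, Σy² = 681, Σxy = 6880
nΣxy − ΣxΣy = 27520 − 27693 = -173
nΣx² − (Σx)² = 305716 − 294849 = 10867; nΣy² − (Σy)² = 2724 − 2601 = 123
r = -173 / √(10867 × 123) = -173 / 1156.1319 ≈ -0.150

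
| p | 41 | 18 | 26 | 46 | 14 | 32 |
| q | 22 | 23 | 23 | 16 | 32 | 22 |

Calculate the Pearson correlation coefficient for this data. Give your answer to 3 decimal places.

n = 6, Σp = 177, Σq = 138, Σp² = 6017, Σq² = 3306, Σpq = 3802
nΣpq − ΣpΣq = 22812 − 24426 = -1614
nΣp² − (Σp)² = 36102 − 31329 = 4773; nΣq² − (Σq)² = 19836 − 19044 = 792
r = -1614 / √(4773 × 792) = -1614 / 1944.2778 ≈ -0.830

-0.830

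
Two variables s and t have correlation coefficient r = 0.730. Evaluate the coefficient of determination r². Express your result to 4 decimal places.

0.5329

r² = (0.730)² = 0.5329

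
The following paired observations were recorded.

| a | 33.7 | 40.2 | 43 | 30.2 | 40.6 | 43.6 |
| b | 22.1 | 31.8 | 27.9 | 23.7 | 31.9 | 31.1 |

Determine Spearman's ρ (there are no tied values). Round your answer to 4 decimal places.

Rank a: 2, 3, 5, 1, 4, 6
Rank b: 1, 5, 3, 2, 6, 4
d = rank(a) − rank(b): 1, -2, 2, -1, -2, 2; Σd² = 18
ρ = 1 − 6Σd² / [n(n²−1)] = 1 − 6×18 / (6×35) = 1 − 108/210 ≈ 0.4857

0.4857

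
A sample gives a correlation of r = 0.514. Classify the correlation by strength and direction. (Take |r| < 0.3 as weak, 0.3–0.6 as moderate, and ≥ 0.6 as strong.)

r = 0.514 > 0 so the relationship is positive.
|r| = 0.514, which falls in the moderate range.

moderate positive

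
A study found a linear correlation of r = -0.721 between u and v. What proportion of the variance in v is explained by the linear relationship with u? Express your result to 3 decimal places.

r² = (-0.721)² = 0.520

0.520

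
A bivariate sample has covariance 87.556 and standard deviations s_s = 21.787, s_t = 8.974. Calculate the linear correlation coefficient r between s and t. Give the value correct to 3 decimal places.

r = Cov(s,t) / (s_s · s_t) = 87.556 / (21.787 × 8.974)
  = 87.556 / 195.5165 ≈ 0.448

0.448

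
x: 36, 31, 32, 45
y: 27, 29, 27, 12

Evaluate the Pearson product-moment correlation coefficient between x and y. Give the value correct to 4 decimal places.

-0.9606

n = 4, Σx = 144, Σy = 95, Σx² = 5306, Σy² = 2443, Σxy = 3275
nΣxy − ΣxΣy = 13100 − 13680 = -580
nΣx² − (Σx)² = 21224 − 20736 = 488; nΣy² − (Σy)² = 9772 − 9025 = 747
r = -580 / √(488 × 747) = -580 / 603.7682 ≈ -0.9606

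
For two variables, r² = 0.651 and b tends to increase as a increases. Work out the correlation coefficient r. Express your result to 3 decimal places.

|r| = √0.651 = 0.807
The association is positive, so r = 0.807.

0.807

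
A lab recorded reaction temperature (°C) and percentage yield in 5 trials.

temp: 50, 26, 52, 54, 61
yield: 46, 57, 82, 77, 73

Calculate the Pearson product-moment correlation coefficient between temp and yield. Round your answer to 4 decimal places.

0.4708

n = 5, Σx = 243, Σy = 335, Σx² = 12517, Σy² = 23347, Σxy = 16657
nΣxy − ΣxΣy = 83285 − 81405 = 1880
nΣx² − (Σx)² = 62585 − 59049 = 3536; nΣy² − (Σy)² = 116735 − 112225 = 4510
r = 1880 / √(3536 × 4510) = 1880 / 3993.4146 ≈ 0.4708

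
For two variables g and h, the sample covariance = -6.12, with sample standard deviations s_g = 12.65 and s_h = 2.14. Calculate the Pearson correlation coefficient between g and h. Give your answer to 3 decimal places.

-0.226

r = Cov(g,h) / (s_g · s_h) = -6.12 / (12.65 × 2.14)
  = -6.12 / 27.0710 ≈ -0.226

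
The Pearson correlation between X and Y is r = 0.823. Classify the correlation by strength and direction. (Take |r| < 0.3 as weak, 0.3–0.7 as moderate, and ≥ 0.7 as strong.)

strong positive

r = 0.823 > 0 so the relationship is positive.
|r| = 0.823, which falls in the strong range.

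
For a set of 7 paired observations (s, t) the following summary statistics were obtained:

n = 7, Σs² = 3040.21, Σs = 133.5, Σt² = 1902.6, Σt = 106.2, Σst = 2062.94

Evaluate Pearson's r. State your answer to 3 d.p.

0.099

r = (nΣst − ΣsΣt) / √[(nΣs² − (Σs)²)(nΣt² − (Σt)²)]
Numerator: 7×2062.94 − 133.5×106.2 = 262.88
Denominator: √[(21281.47 − 17822.25)(13318.2 − 11278.44)] = √[3459.22 × 2039.76] = 2656.3092
r = 262.88 / 2656.3092 ≈ 0.099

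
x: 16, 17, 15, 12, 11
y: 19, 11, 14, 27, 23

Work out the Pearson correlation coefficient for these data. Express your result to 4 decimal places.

n = 5, Σx = 71, Σy = 94, Σx² = 1035, Σy² = 1936, Σxy = 1278
nΣxy − ΣxΣy = 6390 − 6674 = -284
nΣx² − (Σx)² = 5175 − 5041 = 134; nΣy² − (Σy)² = 9680 − 8836 = 844
r = -284 / √(134 × 844) = -284 / 336.2975 ≈ -0.8445

-0.8445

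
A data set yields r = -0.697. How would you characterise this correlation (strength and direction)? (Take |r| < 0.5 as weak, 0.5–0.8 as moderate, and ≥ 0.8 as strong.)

moderate negative

r = -0.697 < 0 so the relationship is negative.
|r| = 0.697, which falls in the moderate range.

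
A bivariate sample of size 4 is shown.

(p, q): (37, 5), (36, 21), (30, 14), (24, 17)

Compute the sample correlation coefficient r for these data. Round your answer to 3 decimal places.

-0.332

n = 4, Σp = 127, Σq = 57, Σp² = 4141, Σq² = 951, Σpq = 1769
nΣpq − ΣpΣq = 7076 − 7239 = -163
nΣp² − (Σp)² = 16564 − 16129 = 435; nΣq² − (Σq)² = 3804 − 3249 = 555
r = -163 / √(435 × 555) = -163 / 491.3502 ≈ -0.332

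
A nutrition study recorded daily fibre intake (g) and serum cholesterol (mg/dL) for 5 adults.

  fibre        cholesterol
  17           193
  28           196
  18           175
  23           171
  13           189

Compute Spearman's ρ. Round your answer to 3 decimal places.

0.100

Rank fibre: 2, 5, 3, 4, 1
Rank cholesterol: 4, 5, 2, 1, 3
d = rank(fibre) − rank(cholesterol): -2, 0, 1, 3, -2; Σd² = 18
ρ = 1 − 6Σd² / [n(n²−1)] = 1 − 6×18 / (5×24) = 1 − 108/120 ≈ 0.100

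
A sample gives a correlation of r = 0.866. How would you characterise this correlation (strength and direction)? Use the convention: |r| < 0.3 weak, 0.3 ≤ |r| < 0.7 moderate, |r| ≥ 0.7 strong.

strong positive

r = 0.866 > 0 so the relationship is positive.
|r| = 0.866, which falls in the strong range.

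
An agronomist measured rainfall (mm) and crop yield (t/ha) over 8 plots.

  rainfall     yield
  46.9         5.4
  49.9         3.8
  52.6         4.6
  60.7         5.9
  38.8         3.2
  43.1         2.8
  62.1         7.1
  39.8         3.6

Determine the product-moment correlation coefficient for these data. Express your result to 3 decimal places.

0.867

n = 8, Σx = 393.9, Σy = 36.4, Σx² = 19944.37, Σy² = 181.02, Σxy = 1872
nΣxy − ΣxΣy = 14976 − 14337.96 = 638.04
nΣx² − (Σx)² = 159554.96 − 155157.21 = 4397.75; nΣy² − (Σy)² = 1448.16 − 1324.96 = 123.2
r = 638.04 / √(4397.75 × 123.2) = 638.04 / 736.0726 ≈ 0.867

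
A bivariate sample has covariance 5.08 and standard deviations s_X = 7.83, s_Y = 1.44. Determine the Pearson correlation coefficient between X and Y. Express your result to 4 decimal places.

r = Cov(X,Y) / (s_X · s_Y) = 5.08 / (7.83 × 1.44)
  = 5.08 / 11.2752 ≈ 0.4505

0.4505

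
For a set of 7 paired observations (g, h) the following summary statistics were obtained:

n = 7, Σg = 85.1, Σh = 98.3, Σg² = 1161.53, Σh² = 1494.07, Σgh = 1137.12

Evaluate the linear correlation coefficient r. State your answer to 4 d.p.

-0.4822

r = (nΣgh − ΣgΣh) / √[(nΣg² − (Σg)²)(nΣh² − (Σh)²)]
Numerator: 7×1137.12 − 85.1×98.3 = -405.49
Denominator: √[(8130.71 − 7242.01)(10458.49 − 9662.89)] = √[888.7 × 795.6] = 840.8625
r = -405.49 / 840.8625 ≈ -0.4822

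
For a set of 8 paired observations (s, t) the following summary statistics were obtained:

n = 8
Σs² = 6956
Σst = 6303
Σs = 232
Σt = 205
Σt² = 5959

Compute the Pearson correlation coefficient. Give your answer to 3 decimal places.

0.892

r = (nΣst − ΣsΣt) / √[(nΣs² − (Σs)²)(nΣt² − (Σt)²)]
Numerator: 8×6303 − 232×205 = 2864
Denominator: √[(55648 − 53824)(47672 − 42025)] = √[1824 × 5647] = 3209.3812
r = 2864 / 3209.3812 ≈ 0.892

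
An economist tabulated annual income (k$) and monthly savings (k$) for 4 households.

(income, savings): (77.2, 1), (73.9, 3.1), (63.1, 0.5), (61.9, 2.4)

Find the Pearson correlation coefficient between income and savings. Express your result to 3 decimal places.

0.116

n = 4, Σx = 276.1, Σy = 7, Σx² = 19234.27, Σy² = 16.62, Σxy = 486.4
nΣxy − ΣxΣy = 1945.6 − 1932.7 = 12.9
nΣx² − (Σx)² = 76937.08 − 76231.21 = 705.87; nΣy² − (Σy)² = 66.48 − 49 = 17.48
r = 12.9 / √(705.87 × 17.48) = 12.9 / 111.0793 ≈ 0.116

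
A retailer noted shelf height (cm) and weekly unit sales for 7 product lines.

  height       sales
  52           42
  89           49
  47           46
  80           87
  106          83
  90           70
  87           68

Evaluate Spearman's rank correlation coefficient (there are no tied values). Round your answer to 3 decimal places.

Rank height: 2, 5, 1, 3, 7, 6, 4
Rank sales: 1, 3, 2, 7, 6, 5, 4
d = rank(height) − rank(sales): 1, 2, -1, -4, 1, 1, 0; Σd² = 24
ρ = 1 − 6Σd² / [n(n²−1)] = 1 − 6×24 / (7×48) = 1 − 144/336 ≈ 0.571

0.571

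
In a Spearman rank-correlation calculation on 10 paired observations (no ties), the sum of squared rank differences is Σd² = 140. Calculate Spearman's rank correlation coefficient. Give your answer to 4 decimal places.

ρ = 1 − 6Σd² / [n(n²−1)] = 1 − 6×140 / (10×99)
  = 1 − 840/990 = 1 − 0.84848 ≈ 0.1515

0.1515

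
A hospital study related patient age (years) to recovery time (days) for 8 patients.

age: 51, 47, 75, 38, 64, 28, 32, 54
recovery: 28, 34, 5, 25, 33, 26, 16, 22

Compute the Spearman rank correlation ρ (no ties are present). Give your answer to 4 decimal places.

-0.0952

Rank age: 5, 4, 8, 3, 7, 1, 2, 6
Rank recovery: 6, 8, 1, 4, 7, 5, 2, 3
d = rank(age) − rank(recovery): -1, -4, 7, -1, 0, -4, 0, 3; Σd² = 92
ρ = 1 − 6Σd² / [n(n²−1)] = 1 − 6×92 / (8×63) = 1 − 552/504 ≈ -0.0952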